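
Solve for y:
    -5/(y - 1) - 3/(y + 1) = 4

y = -2.2247 or y = 0.2247

Multiply both sides by (y - 1)(y + 1):
-5(y + 1) - 3(y - 1) = 4(y - 1)(y + 1).
Expand and collect terms: 4y^2 + 8y - 2 = 0.
By the quadratic formula, y = (-8 +/- sqrt(96)) / 8, so y ~= 0.2247 or y ~= -2.2247.
Neither value makes a denominator zero (y != 1, y != -1), so both are valid.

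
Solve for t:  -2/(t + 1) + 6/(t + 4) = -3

t = -5.754 or t = -0.5793

Multiply both sides by (t + 1)(t + 4):
-2(t + 4) + 6(t + 1) = -3(t + 1)(t + 4).
Expand and collect terms: -3t^2 - 19t - 10 = 0.
By the quadratic formula, t = (19 +/- sqrt(241)) / -6, so t ~= -5.754 or t ~= -0.5793.
Neither value makes a denominator zero (t != -1, t != -4), so both are valid.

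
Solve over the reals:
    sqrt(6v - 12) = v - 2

Square both sides: 6v - 12 = (v - 2)^2.
Expand and rearrange: v^2 - 10v + 16 = 0.
Solving gives v = 8 or v = 2.
Check each candidate in the original equation:
  v = 8: sqrt(36) = 6, while v - 2 = 6 — valid.
  v = 2: sqrt(0) = 0, while v - 2 = 0 — valid.

v = 2 or v = 8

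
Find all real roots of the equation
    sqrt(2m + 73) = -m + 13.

Square both sides: 2m + 73 = (-m + 13)^2.
Expand and rearrange: m^2 - 28m + 96 = 0.
Solving gives m = 24 or m = 4.
Check each candidate in the original equation:
  m = 24: sqrt(121) = 11, while -m + 13 = -11 — extraneous.
  m = 4: sqrt(81) = 9, while -m + 13 = 9 — valid.

m = 4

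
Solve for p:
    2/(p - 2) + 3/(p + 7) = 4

p = -6.2926 or p = 2.5426

Multiply both sides by (p - 2)(p + 7):
2(p + 7) + 3(p - 2) = 4(p - 2)(p + 7).
Expand and collect terms: 4p² + 15p - 64 = 0.
By the quadratic formula, p = (-15 ± √1249) / 8, so p ≈ 2.5426 or p ≈ -6.2926.
Neither value makes a denominator zero (p ≠ 2, p ≠ -7), so both are valid.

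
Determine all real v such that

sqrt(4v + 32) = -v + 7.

Square both sides: 4v + 32 = (-v + 7)^2.
Expand and rearrange: v^2 - 18v + 17 = 0.
Solving gives v = 17 or v = 1.
Check each candidate in the original equation:
  v = 17: sqrt(100) = 10, while -v + 7 = -10 — extraneous.
  v = 1: sqrt(36) = 6, while -v + 7 = 6 — valid.

v = 1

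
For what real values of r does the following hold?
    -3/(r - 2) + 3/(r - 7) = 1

r = -0.1098 or r = 9.1098

Multiply both sides by (r - 2)(r - 7):
-3(r - 7) + 3(r - 2) = (r - 2)(r - 7).
Expand and collect terms: r² - 9r - 1 = 0.
By the quadratic formula, r = (9 ± √85) / 2, so r ≈ 9.1098 or r ≈ -0.1098.
Neither value makes a denominator zero (r ≠ 2, r ≠ 7), so both are valid.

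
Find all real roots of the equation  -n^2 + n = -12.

Bring every term to one side: -n^2 + n + 12 = 0.
Factor: -1(n + 3)(n - 4) = 0.
So n = -3 or n = 4.

n = -3 or n = 4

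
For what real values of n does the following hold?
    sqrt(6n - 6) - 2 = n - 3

Isolate the radical: sqrt(6n - 6) = n - 1.
Square both sides: 6n - 6 = (n - 1)^2.
Expand and rearrange: n^2 - 8n + 7 = 0.
Solving gives n = 7 or n = 1.
Check each candidate in the original equation:
  n = 7: sqrt(36) = 6, while n - 1 = 6 — valid.
  n = 1: sqrt(0) = 0, while n - 1 = 0 — valid.

n = 1 or n = 7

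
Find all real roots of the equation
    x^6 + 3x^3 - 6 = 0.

x = -1.6352 or x = 1.1113

Let u = x^3. The equation becomes u^2 + 3u - 6 = 0.
By the quadratic formula, u = -3/2 + sqrt(33)/2 or u = -sqrt(33)/2 - 3/2.
x^3 = -3/2 + sqrt(33)/2 gives x = (-3/2 + sqrt(33)/2)^(1/3) ~= 1.1113.
x^3 = -sqrt(33)/2 - 3/2 gives x = -(3/2 + sqrt(33)/2)^(1/3) ~= -1.6352.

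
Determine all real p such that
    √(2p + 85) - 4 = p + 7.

p = -2

Isolate the radical: √(2p + 85) = p + 11.
Square both sides: 2p + 85 = (p + 11)².
Expand and rearrange: p² + 20p + 36 = 0.
Solving gives p = -2 or p = -18.
Check each candidate in the original equation:
  p = -2: √(81) = 9, while p + 11 = 9 — valid.
  p = -18: √(49) = 7, while p + 11 = -7 — extraneous.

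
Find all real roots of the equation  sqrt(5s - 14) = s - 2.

Square both sides: 5s - 14 = (s - 2)^2.
Expand and rearrange: s^2 - 9s + 18 = 0.
Solving gives s = 6 or s = 3.
Check each candidate in the original equation:
  s = 6: sqrt(16) = 4, while s - 2 = 4 — valid.
  s = 3: sqrt(1) = 1, while s - 2 = 1 — valid.

s = 3 or s = 6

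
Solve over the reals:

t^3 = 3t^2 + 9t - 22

t = -2.8541 or t = 2 or t = 3.8541

Rearrange: t^3 - 3t^2 - 9t + 22 = 0.
Possible rational roots are divisors of 22. Testing t = 2 gives 0, so (t - 2) is a factor.
Divide: t^3 - 3t^2 - 9t + 22 = (t - 2)(t^2 - t - 11).
Apply the quadratic formula to t^2 - t - 11 = 0: t = (1 +/- sqrt(45))/2, i.e. t ~= 3.8541 or t ~= -2.8541.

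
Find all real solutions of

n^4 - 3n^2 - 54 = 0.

n = -3 or n = 3

Let u = n^2. The equation becomes u^2 - 3u - 54 = 0.
Factor: (u - 9)(u + 6) = 0, so u = 9 or u = -6.
n^2 = 9 gives n = +/-3.
n^2 = -6 < 0 has no real solution.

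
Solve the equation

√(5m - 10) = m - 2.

m = 2 or m = 7

Square both sides: 5m - 10 = (m - 2)².
Expand and rearrange: m² - 9m + 14 = 0.
Solving gives m = 7 or m = 2.
Check each candidate in the original equation:
  m = 7: √(25) = 5, while m - 2 = 5 — valid.
  m = 2: √(0) = 0, while m - 2 = 0 — valid.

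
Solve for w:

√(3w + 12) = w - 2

Square both sides: 3w + 12 = (w - 2)².
Expand and rearrange: w² - 7w - 8 = 0.
Solving gives w = 8 or w = -1.
Check each candidate in the original equation:
  w = 8: √(36) = 6, while w - 2 = 6 — valid.
  w = -1: √(9) = 3, while w - 2 = -3 — extraneous.

w = 8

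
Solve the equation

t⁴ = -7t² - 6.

No real solutions.

Let u = t². The equation becomes u² + 7u + 6 = 0.
Factor: (u + 6)(u + 1) = 0, so u = -6 or u = -1.
t² = -6 < 0 has no real solution.
t² = -1 < 0 has no real solution.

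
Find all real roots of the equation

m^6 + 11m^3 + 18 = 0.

m = -2.0801 or m = -1.2599

Let u = m^3. The equation becomes u^2 + 11u + 18 = 0.
Factor: (u + 9)(u + 2) = 0, so u = -9 or u = -2.
m^3 = -9 gives m = -(9)^(1/3) ~= -2.0801.
m^3 = -2 gives m = -(2)^(1/3) ~= -1.2599.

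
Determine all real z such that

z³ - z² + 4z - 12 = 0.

z = 2

Possible rational roots are divisors of -12. Testing z = 2 gives 0, so (z - 2) is a factor.
Divide: z³ - z² + 4z - 12 = (z - 2)(z² + z + 6).
The quadratic z² + z + 6 has discriminant -23 < 0, so no further real roots.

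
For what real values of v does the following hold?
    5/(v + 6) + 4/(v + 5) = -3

v = -8.633 or v = -5.367

Multiply both sides by (v + 6)(v + 5):
5(v + 5) + 4(v + 6) = -3(v + 6)(v + 5).
Expand and collect terms: -3v² - 42v - 139 = 0.
By the quadratic formula, v = (42 ± √96) / -6, so v ≈ -8.633 or v ≈ -5.367.
Neither value makes a denominator zero (v ≠ -6, v ≠ -5), so both are valid.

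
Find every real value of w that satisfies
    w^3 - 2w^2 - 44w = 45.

w = -5 or w = -1.1098 or w = 8.1098

Rearrange: w^3 - 2w^2 - 44w - 45 = 0.
Possible rational roots are divisors of -45. Testing w = -5 gives 0, so (w + 5) is a factor.
Divide: w^3 - 2w^2 - 44w - 45 = (w + 5)(w^2 - 7w - 9).
Apply the quadratic formula to w^2 - 7w - 9 = 0: w = (7 +/- sqrt(85))/2, i.e. w ~= 8.1098 or w ~= -1.1098.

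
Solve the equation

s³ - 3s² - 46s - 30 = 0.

s = -5 or s = -0.6904 or s = 8.6904

Possible rational roots are divisors of -30. Testing s = -5 gives 0, so (s + 5) is a factor.
Divide: s³ - 3s² - 46s - 30 = (s + 5)(s² - 8s - 6).
Apply the quadratic formula to s² - 8s - 6 = 0: s = (8 ± √88)/2, i.e. s ≈ 8.6904 or s ≈ -0.6904.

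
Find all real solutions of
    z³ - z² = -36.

z = -3

Rearrange: z³ - z² + 36 = 0.
Possible rational roots are divisors of 36. Testing z = -3 gives 0, so (z + 3) is a factor.
Divide: z³ - z² + 36 = (z + 3)(z² - 4z + 12).
The quadratic z² - 4z + 12 has discriminant -32 < 0, so no further real roots.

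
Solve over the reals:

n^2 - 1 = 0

n = -1 or n = 1

Factor: (n + 1)(n - 1) = 0.
So n = -1 or n = 1.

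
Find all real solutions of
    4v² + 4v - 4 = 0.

Discriminant: (4)² − 4·4·(-4) = 80.
Quadratic formula: v = (-4 ± √80) / 8.
So v = -1/2 + √(5)/2 ≈ 0.618 or v = -√(5)/2 - 1/2 ≈ -1.618.

v = -1.618 or v = 0.618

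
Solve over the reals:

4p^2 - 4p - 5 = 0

Discriminant: (-4)^2 - 4*4*(-5) = 96.
Quadratic formula: p = (4 +/- sqrt(96)) / 8.
So p = 1/2 + sqrt(6)/2 ~= 1.7247 or p = 1/2 - sqrt(6)/2 ~= -0.7247.

p = -0.7247 or p = 1.7247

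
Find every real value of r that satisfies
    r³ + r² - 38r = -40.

Rearrange: r³ + r² - 38r + 40 = 0.
Possible rational roots are divisors of 40. Testing r = 5 gives 0, so (r - 5) is a factor.
Divide: r³ + r² - 38r + 40 = (r - 5)(r² + 6r - 8).
Apply the quadratic formula to r² + 6r - 8 = 0: r = (-6 ± √68)/2, i.e. r ≈ 1.1231 or r ≈ -7.1231.

r = -7.1231 or r = 1.1231 or r = 5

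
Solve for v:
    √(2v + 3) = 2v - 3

Square both sides: 2v + 3 = (2v - 3)².
Expand and rearrange: 4v² - 14v + 6 = 0.
Solving gives v = 3 or v = 0.5.
Check each candidate in the original equation:
  v = 3: √(9) = 3, while 2v - 3 = 3 — valid.
  v = 0.5: √(4) = 2, while 2v - 3 = -2 — extraneous.

v = 3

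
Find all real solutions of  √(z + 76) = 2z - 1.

z = 5

Square both sides: z + 76 = (2z - 1)².
Expand and rearrange: 4z² - 5z - 75 = 0.
Solving gives z = 5 or z = -3.75.
Check each candidate in the original equation:
  z = 5: √(81) = 9, while 2z - 1 = 9 — valid.
  z = -3.75: √(72.25) = 8.5, while 2z - 1 = -8.5 — extraneous.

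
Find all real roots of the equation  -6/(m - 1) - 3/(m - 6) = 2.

m = -2.631 or m = 5.131

Multiply both sides by (m - 1)(m - 6):
-6(m - 6) - 3(m - 1) = 2(m - 1)(m - 6).
Expand and collect terms: 2m² - 5m - 27 = 0.
By the quadratic formula, m = (5 ± √241) / 4, so m ≈ 5.131 or m ≈ -2.631.
Neither value makes a denominator zero (m ≠ 1, m ≠ 6), so both are valid.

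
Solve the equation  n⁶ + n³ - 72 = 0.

Let u = n³. The equation becomes u² + u - 72 = 0.
Factor: (u + 9)(u - 8) = 0, so u = -9 or u = 8.
n³ = -9 gives n = -∛(9) ≈ -2.0801.
n³ = 8 gives n = 2.

n = -2.0801 or n = 2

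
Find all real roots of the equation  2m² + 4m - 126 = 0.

Factor: 2(m - 7)(m + 9) = 0.
So m = 7 or m = -9.

m = -9 or m = 7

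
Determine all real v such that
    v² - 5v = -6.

Bring every term to one side: v² - 5v + 6 = 0.
Factor: (v - 2)(v - 3) = 0.
So v = 2 or v = 3.

v = 2 or v = 3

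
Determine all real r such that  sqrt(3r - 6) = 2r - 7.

Square both sides: 3r - 6 = (2r - 7)^2.
Expand and rearrange: 4r^2 - 31r + 55 = 0.
Solving gives r = 5 or r = 2.75.
Check each candidate in the original equation:
  r = 5: sqrt(9) = 3, while 2r - 7 = 3 — valid.
  r = 2.75: sqrt(2.25) = 1.5, while 2r - 7 = -1.5 — extraneous.

r = 5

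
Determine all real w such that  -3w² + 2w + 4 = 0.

Discriminant: (2)² − 4·(-3)·4 = 52.
Quadratic formula: w = (-2 ± √52) / (-6).
So w = 1/3 - √(13)/3 ≈ -0.8685 or w = 1/3 + √(13)/3 ≈ 1.5352.

w = -0.8685 or w = 1.5352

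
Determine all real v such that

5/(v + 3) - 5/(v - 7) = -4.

Multiply both sides by (v + 3)(v - 7):
5(v - 7) - 5(v + 3) = -4(v + 3)(v - 7).
Expand and collect terms: -4v^2 + 16v + 134 = 0.
By the quadratic formula, v = (-16 +/- sqrt(2400)) / -8, so v ~= -4.1237 or v ~= 8.1237.
Neither value makes a denominator zero (v != -3, v != 7), so both are valid.

v = -4.1237 or v = 8.1237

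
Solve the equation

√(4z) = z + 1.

z = 1

Square both sides: 4z = (z + 1)².
Expand and rearrange: z² - 2z + 1 = 0.
This gives the repeated root z = 1.
Check in the original equation:
  z = 1: √(4) = 2, while z + 1 = 2 — valid.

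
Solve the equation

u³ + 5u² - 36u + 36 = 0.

Possible rational roots are divisors of 36. Testing u = 3 gives 0, so (u - 3) is a factor.
Divide: u³ + 5u² - 36u + 36 = (u - 3)(u² + 8u - 12).
Apply the quadratic formula to u² + 8u - 12 = 0: u = (-8 ± √112)/2, i.e. u ≈ 1.2915 or u ≈ -9.2915.

u = -9.2915 or u = 1.2915 or u = 3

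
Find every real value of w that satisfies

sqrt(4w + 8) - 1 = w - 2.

w = 7

Isolate the radical: sqrt(4w + 8) = w - 1.
Square both sides: 4w + 8 = (w - 1)^2.
Expand and rearrange: w^2 - 6w - 7 = 0.
Solving gives w = 7 or w = -1.
Check each candidate in the original equation:
  w = 7: sqrt(36) = 6, while w - 1 = 6 — valid.
  w = -1: sqrt(4) = 2, while w - 1 = -2 — extraneous.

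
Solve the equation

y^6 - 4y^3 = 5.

Let u = y^3. The equation becomes u^2 - 4u - 5 = 0.
Factor: (u - 5)(u + 1) = 0, so u = 5 or u = -1.
y^3 = 5 gives y = (5)^(1/3) ~= 1.71.
y^3 = -1 gives y = -1.

y = -1 or y = 1.71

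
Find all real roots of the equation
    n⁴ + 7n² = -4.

Let u = n². The equation becomes u² + 7u + 4 = 0.
By the quadratic formula, u = -7/2 + √(33)/2 or u = -7/2 - √(33)/2.
n² = -7/2 + √(33)/2 < 0 has no real solution.
n² = -7/2 - √(33)/2 < 0 has no real solution.

No real solutions.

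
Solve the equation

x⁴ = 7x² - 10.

x = -2.2361 or x = -1.4142 or x = 1.4142 or x = 2.2361

Let u = x². The equation becomes u² - 7u + 10 = 0.
Factor: (u - 2)(u - 5) = 0, so u = 2 or u = 5.
x² = 2 gives x = ±√(2) ≈ ±1.4142.
x² = 5 gives x = ±√(5) ≈ ±2.2361.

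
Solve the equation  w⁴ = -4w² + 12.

Let u = w². The equation becomes u² + 4u - 12 = 0.
Factor: (u + 6)(u - 2) = 0, so u = -6 or u = 2.
w² = -6 < 0 has no real solution.
w² = 2 gives w = ±√(2) ≈ ±1.4142.

w = -1.4142 or w = 1.4142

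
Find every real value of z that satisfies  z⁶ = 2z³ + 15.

Let u = z³. The equation becomes u² - 2u - 15 = 0.
Factor: (u - 5)(u + 3) = 0, so u = 5 or u = -3.
z³ = 5 gives z = ∛(5) ≈ 1.71.
z³ = -3 gives z = -∛(3) ≈ -1.4422.

z = -1.4422 or z = 1.71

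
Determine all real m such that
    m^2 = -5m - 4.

Bring every term to one side: m^2 + 5m + 4 = 0.
Factor: (m + 4)(m + 1) = 0.
So m = -4 or m = -1.

m = -4 or m = -1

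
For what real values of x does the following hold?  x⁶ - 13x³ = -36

x = 1.5874 or x = 2.0801

Let u = x³. The equation becomes u² - 13u + 36 = 0.
Factor: (u - 9)(u - 4) = 0, so u = 9 or u = 4.
x³ = 9 gives x = ∛(9) ≈ 2.0801.
x³ = 4 gives x = ∛(4) ≈ 1.5874.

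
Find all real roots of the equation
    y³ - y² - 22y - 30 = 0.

y = -3 or y = -1.7417 or y = 5.7417

Possible rational roots are divisors of -30. Testing y = -3 gives 0, so (y + 3) is a factor.
Divide: y³ - y² - 22y - 30 = (y + 3)(y² - 4y - 10).
Apply the quadratic formula to y² - 4y - 10 = 0: y = (4 ± √56)/2, i.e. y ≈ 5.7417 or y ≈ -1.7417.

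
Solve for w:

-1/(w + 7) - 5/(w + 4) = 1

Multiply both sides by (w + 7)(w + 4):
-(w + 4) - 5(w + 7) = (w + 7)(w + 4).
Expand and collect terms: w² + 17w + 67 = 0.
By the quadratic formula, w = (-17 ± √21) / 2, so w ≈ -6.2087 or w ≈ -10.7913.
Neither value makes a denominator zero (w ≠ -7, w ≠ -4), so both are valid.

w = -10.7913 or w = -6.2087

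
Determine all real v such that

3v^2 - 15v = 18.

Bring every term to one side: 3v^2 - 15v - 18 = 0.
Factor: 3(v + 1)(v - 6) = 0.
So v = -1 or v = 6.

v = -1 or v = 6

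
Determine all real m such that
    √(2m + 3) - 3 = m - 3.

m = 3

Isolate the radical: √(2m + 3) = m.
Square both sides: 2m + 3 = (m)².
Expand and rearrange: m² - 2m - 3 = 0.
Solving gives m = 3 or m = -1.
Check each candidate in the original equation:
  m = 3: √(9) = 3, while m = 3 — valid.
  m = -1: √(1) = 1, while m = -1 — extraneous.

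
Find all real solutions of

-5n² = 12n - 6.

Rearrange to standard form: -5n² - 12n + 6 = 0.
Discriminant: (-12)² − 4·(-5)·6 = 264.
Quadratic formula: n = (12 ± √264) / (-10).
So n = -√(66)/5 - 6/5 ≈ -2.8248 or n = -6/5 + √(66)/5 ≈ 0.4248.

n = -2.8248 or n = 0.4248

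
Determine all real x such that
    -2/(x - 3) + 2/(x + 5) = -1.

x = -6.6569 or x = 4.6569

Multiply both sides by (x - 3)(x + 5):
-2(x + 5) + 2(x - 3) = -(x - 3)(x + 5).
Expand and collect terms: -x² - 2x + 31 = 0.
By the quadratic formula, x = (2 ± √128) / -2, so x ≈ -6.6569 or x ≈ 4.6569.
Neither value makes a denominator zero (x ≠ 3, x ≠ -5), so both are valid.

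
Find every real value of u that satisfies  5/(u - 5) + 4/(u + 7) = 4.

Multiply both sides by (u - 5)(u + 7):
5(u + 7) + 4(u - 5) = 4(u - 5)(u + 7).
Expand and collect terms: 4u^2 - u - 155 = 0.
By the quadratic formula, u = (1 +/- sqrt(2481)) / 8, so u ~= 6.3512 or u ~= -6.1012.
Neither value makes a denominator zero (u != 5, u != -7), so both are valid.

u = -6.1012 or u = 6.3512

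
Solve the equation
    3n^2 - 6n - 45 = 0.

Factor: 3(n + 3)(n - 5) = 0.
So n = -3 or n = 5.

n = -3 or n = 5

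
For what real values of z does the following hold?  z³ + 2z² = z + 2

z = -2 or z = -1 or z = 1

Rearrange: z³ + 2z² - z - 2 = 0.
Possible rational roots are divisors of -2. Testing z = 1 gives 0, so (z - 1) is a factor.
Divide: z³ + 2z² - z - 2 = (z - 1)(z² + 3z + 2).
Factor the quadratic: z = -1 or z = -2.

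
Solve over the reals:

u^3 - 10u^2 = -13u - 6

Rearrange: u^3 - 10u^2 + 13u + 6 = 0.
Possible rational roots are divisors of 6. Testing u = 2 gives 0, so (u - 2) is a factor.
Divide: u^3 - 10u^2 + 13u + 6 = (u - 2)(u^2 - 8u - 3).
Apply the quadratic formula to u^2 - 8u - 3 = 0: u = (8 +/- sqrt(76))/2, i.e. u ~= 8.3589 or u ~= -0.3589.

u = -0.3589 or u = 2 or u = 8.3589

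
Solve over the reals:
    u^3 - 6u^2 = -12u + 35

u = 5

Rearrange: u^3 - 6u^2 + 12u - 35 = 0.
Possible rational roots are divisors of -35. Testing u = 5 gives 0, so (u - 5) is a factor.
Divide: u^3 - 6u^2 + 12u - 35 = (u - 5)(u^2 - u + 7).
The quadratic u^2 - u + 7 has discriminant -27 < 0, so no further real roots.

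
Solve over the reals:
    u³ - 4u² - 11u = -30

u = -3 or u = 2 or u = 5

Rearrange: u³ - 4u² - 11u + 30 = 0.
Possible rational roots are divisors of 30. Testing u = -3 gives 0, so (u + 3) is a factor.
Divide: u³ - 4u² - 11u + 30 = (u + 3)(u² - 7u + 10).
Factor the quadratic: u = 5 or u = 2.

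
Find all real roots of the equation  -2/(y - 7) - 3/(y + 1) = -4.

Multiply both sides by (y - 7)(y + 1):
-2(y + 1) - 3(y - 7) = -4(y - 7)(y + 1).
Expand and collect terms: -4y² + 29y + 9 = 0.
By the quadratic formula, y = (-29 ± √985) / -8, so y ≈ -0.2981 or y ≈ 7.5481.
Neither value makes a denominator zero (y ≠ 7, y ≠ -1), so both are valid.

y = -0.2981 or y = 7.5481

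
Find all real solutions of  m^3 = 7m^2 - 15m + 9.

Rearrange: m^3 - 7m^2 + 15m - 9 = 0.
Possible rational roots are divisors of -9. Testing m = 1 gives 0, so (m - 1) is a factor.
Divide: m^3 - 7m^2 + 15m - 9 = (m - 1)(m^2 - 6m + 9).
The quadratic has the repeated root m = 3.

m = 1 or m = 3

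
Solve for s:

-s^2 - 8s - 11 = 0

Discriminant: (-8)^2 - 4*(-1)*(-11) = 20.
Quadratic formula: s = (8 +/- sqrt(20)) / (-2).
So s = -4 - sqrt(5) ~= -6.2361 or s = -4 + sqrt(5) ~= -1.7639.

s = -6.2361 or s = -1.7639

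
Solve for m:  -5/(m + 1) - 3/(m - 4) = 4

m = -2.4155 or m = 3.4155

Multiply both sides by (m + 1)(m - 4):
-5(m - 4) - 3(m + 1) = 4(m + 1)(m - 4).
Expand and collect terms: 4m² - 4m - 33 = 0.
By the quadratic formula, m = (4 ± √544) / 8, so m ≈ 3.4155 or m ≈ -2.4155.
Neither value makes a denominator zero (m ≠ -1, m ≠ 4), so both are valid.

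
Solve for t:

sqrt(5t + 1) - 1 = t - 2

Isolate the radical: sqrt(5t + 1) = t - 1.
Square both sides: 5t + 1 = (t - 1)^2.
Expand and rearrange: t^2 - 7t = 0.
Solving gives t = 7 or t = 0.
Check each candidate in the original equation:
  t = 7: sqrt(36) = 6, while t - 1 = 6 — valid.
  t = 0: sqrt(1) = 1, while t - 1 = -1 — extraneous.

t = 7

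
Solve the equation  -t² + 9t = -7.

Rearrange to standard form: -t² + 9t + 7 = 0.
Discriminant: (9)² − 4·(-1)·7 = 109.
Quadratic formula: t = (-9 ± √109) / (-2).
So t = 9/2 - √(109)/2 ≈ -0.7202 or t = 9/2 + √(109)/2 ≈ 9.7202.

t = -0.7202 or t = 9.7202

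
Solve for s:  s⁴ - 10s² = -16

s = -2.8284 or s = -1.4142 or s = 1.4142 or s = 2.8284

Let u = s². The equation becomes u² - 10u + 16 = 0.
Factor: (u - 8)(u - 2) = 0, so u = 8 or u = 2.
s² = 8 gives s = ±2·√(2) ≈ ±2.8284.
s² = 2 gives s = ±√(2) ≈ ±1.4142.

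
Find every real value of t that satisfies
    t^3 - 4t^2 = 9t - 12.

Rearrange: t^3 - 4t^2 - 9t + 12 = 0.
Possible rational roots are divisors of 12. Testing t = 1 gives 0, so (t - 1) is a factor.
Divide: t^3 - 4t^2 - 9t + 12 = (t - 1)(t^2 - 3t - 12).
Apply the quadratic formula to t^2 - 3t - 12 = 0: t = (3 +/- sqrt(57))/2, i.e. t ~= 5.2749 or t ~= -2.2749.

t = -2.2749 or t = 1 or t = 5.2749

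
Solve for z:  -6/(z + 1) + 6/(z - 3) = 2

z = -3 or z = 5

Multiply both sides by (z + 1)(z - 3):
-6(z - 3) + 6(z + 1) = 2(z + 1)(z - 3).
Expand and collect terms: 2z² - 4z - 30 = 0.
Factor or apply the quadratic formula: z = 5 or z = -3.
Neither value makes a denominator zero (z ≠ -1, z ≠ 3), so both are valid.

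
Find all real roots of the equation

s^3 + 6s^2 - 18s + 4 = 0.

s = -8.2426 or s = 0.2426 or s = 2

Possible rational roots are divisors of 4. Testing s = 2 gives 0, so (s - 2) is a factor.
Divide: s^3 + 6s^2 - 18s + 4 = (s - 2)(s^2 + 8s - 2).
Apply the quadratic formula to s^2 + 8s - 2 = 0: s = (-8 +/- sqrt(72))/2, i.e. s ~= 0.2426 or s ~= -8.2426.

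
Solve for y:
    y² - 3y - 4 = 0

y = -1 or y = 4

Factor: (y + 1)(y - 4) = 0.
So y = -1 or y = 4.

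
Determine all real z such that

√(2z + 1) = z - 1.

Square both sides: 2z + 1 = (z - 1)².
Expand and rearrange: z² - 4z = 0.
Solving gives z = 4 or z = 0.
Check each candidate in the original equation:
  z = 4: √(9) = 3, while z - 1 = 3 — valid.
  z = 0: √(1) = 1, while z - 1 = -1 — extraneous.

z = 4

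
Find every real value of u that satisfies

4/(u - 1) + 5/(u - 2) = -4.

Multiply both sides by (u - 1)(u - 2):
4(u - 2) + 5(u - 1) = -4(u - 1)(u - 2).
Expand and collect terms: -4u^2 + 3u + 5 = 0.
By the quadratic formula, u = (-3 +/- sqrt(89)) / -8, so u ~= -0.8042 or u ~= 1.5542.
Neither value makes a denominator zero (u != 1, u != 2), so both are valid.

u = -0.8042 or u = 1.5542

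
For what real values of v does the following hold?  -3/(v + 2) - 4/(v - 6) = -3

v = -1.157 or v = 7.4904

Multiply both sides by (v + 2)(v - 6):
-3(v - 6) - 4(v + 2) = -3(v + 2)(v - 6).
Expand and collect terms: -3v^2 + 19v + 26 = 0.
By the quadratic formula, v = (-19 +/- sqrt(673)) / -6, so v ~= -1.157 or v ~= 7.4904.
Neither value makes a denominator zero (v != -2, v != 6), so both are valid.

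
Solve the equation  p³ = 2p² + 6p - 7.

p = -2.1926 or p = 1 or p = 3.1926

Rearrange: p³ - 2p² - 6p + 7 = 0.
Possible rational roots are divisors of 7. Testing p = 1 gives 0, so (p - 1) is a factor.
Divide: p³ - 2p² - 6p + 7 = (p - 1)(p² - p - 7).
Apply the quadratic formula to p² - p - 7 = 0: p = (1 ± √29)/2, i.e. p ≈ 3.1926 or p ≈ -2.1926.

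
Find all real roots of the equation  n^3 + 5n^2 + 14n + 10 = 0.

n = -1

Possible rational roots are divisors of 10. Testing n = -1 gives 0, so (n + 1) is a factor.
Divide: n^3 + 5n^2 + 14n + 10 = (n + 1)(n^2 + 4n + 10).
The quadratic n^2 + 4n + 10 has discriminant -24 < 0, so no further real roots.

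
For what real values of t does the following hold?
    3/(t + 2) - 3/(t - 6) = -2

t = -3.2915 or t = 7.2915

Multiply both sides by (t + 2)(t - 6):
3(t - 6) - 3(t + 2) = -2(t + 2)(t - 6).
Expand and collect terms: -2t² + 8t + 48 = 0.
By the quadratic formula, t = (-8 ± √448) / -4, so t ≈ -3.2915 or t ≈ 7.2915.
Neither value makes a denominator zero (t ≠ -2, t ≠ 6), so both are valid.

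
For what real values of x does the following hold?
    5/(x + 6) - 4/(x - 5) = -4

x = -7.155 or x = 5.905

Multiply both sides by (x + 6)(x - 5):
5(x - 5) - 4(x + 6) = -4(x + 6)(x - 5).
Expand and collect terms: -4x² - 5x + 169 = 0.
By the quadratic formula, x = (5 ± √2729) / -8, so x ≈ -7.155 or x ≈ 5.905.
Neither value makes a denominator zero (x ≠ -6, x ≠ 5), so both are valid.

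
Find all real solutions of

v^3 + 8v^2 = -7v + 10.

v = -6.7417 or v = -2 or v = 0.7417

Rearrange: v^3 + 8v^2 + 7v - 10 = 0.
Possible rational roots are divisors of -10. Testing v = -2 gives 0, so (v + 2) is a factor.
Divide: v^3 + 8v^2 + 7v - 10 = (v + 2)(v^2 + 6v - 5).
Apply the quadratic formula to v^2 + 6v - 5 = 0: v = (-6 +/- sqrt(56))/2, i.e. v ~= 0.7417 or v ~= -6.7417.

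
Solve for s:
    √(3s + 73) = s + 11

Square both sides: 3s + 73 = (s + 11)².
Expand and rearrange: s² + 19s + 48 = 0.
Solving gives s = -3 or s = -16.
Check each candidate in the original equation:
  s = -3: √(64) = 8, while s + 11 = 8 — valid.
  s = -16: √(25) = 5, while s + 11 = -5 — extraneous.

s = -3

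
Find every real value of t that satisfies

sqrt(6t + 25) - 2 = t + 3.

Isolate the radical: sqrt(6t + 25) = t + 5.
Square both sides: 6t + 25 = (t + 5)^2.
Expand and rearrange: t^2 + 4t = 0.
Solving gives t = 0 or t = -4.
Check each candidate in the original equation:
  t = 0: sqrt(25) = 5, while t + 5 = 5 — valid.
  t = -4: sqrt(1) = 1, while t + 5 = 1 — valid.

t = -4 or t = 0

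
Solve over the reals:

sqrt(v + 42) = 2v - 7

Square both sides: v + 42 = (2v - 7)^2.
Expand and rearrange: 4v^2 - 29v + 7 = 0.
Solving gives v = 7 or v = 0.25.
Check each candidate in the original equation:
  v = 7: sqrt(49) = 7, while 2v - 7 = 7 — valid.
  v = 0.25: sqrt(42.25) = 6.5, while 2v - 7 = -6.5 — extraneous.

v = 7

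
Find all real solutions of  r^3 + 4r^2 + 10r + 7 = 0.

Possible rational roots are divisors of 7. Testing r = -1 gives 0, so (r + 1) is a factor.
Divide: r^3 + 4r^2 + 10r + 7 = (r + 1)(r^2 + 3r + 7).
The quadratic r^2 + 3r + 7 has discriminant -19 < 0, so no further real roots.

r = -1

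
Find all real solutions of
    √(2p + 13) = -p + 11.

Square both sides: 2p + 13 = (-p + 11)².
Expand and rearrange: p² - 24p + 108 = 0.
Solving gives p = 18 or p = 6.
Check each candidate in the original equation:
  p = 18: √(49) = 7, while -p + 11 = -7 — extraneous.
  p = 6: √(25) = 5, while -p + 11 = 5 — valid.

p = 6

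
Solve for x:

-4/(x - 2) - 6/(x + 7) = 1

Multiply both sides by (x - 2)(x + 7):
-4(x + 7) - 6(x - 2) = (x - 2)(x + 7).
Expand and collect terms: x^2 + 15x + 2 = 0.
By the quadratic formula, x = (-15 +/- sqrt(217)) / 2, so x ~= -0.1345 or x ~= -14.8655.
Neither value makes a denominator zero (x != 2, x != -7), so both are valid.

x = -14.8655 or x = -0.1345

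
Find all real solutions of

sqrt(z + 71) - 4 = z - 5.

z = 10

Isolate the radical: sqrt(z + 71) = z - 1.
Square both sides: z + 71 = (z - 1)^2.
Expand and rearrange: z^2 - 3z - 70 = 0.
Solving gives z = 10 or z = -7.
Check each candidate in the original equation:
  z = 10: sqrt(81) = 9, while z - 1 = 9 — valid.
  z = -7: sqrt(64) = 8, while z - 1 = -8 — extraneous.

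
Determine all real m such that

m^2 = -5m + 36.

m = -9 or m = 4

Bring every term to one side: m^2 + 5m - 36 = 0.
Factor: (m - 4)(m + 9) = 0.
So m = 4 or m = -9.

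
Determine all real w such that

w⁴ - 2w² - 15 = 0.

Let u = w². The equation becomes u² - 2u - 15 = 0.
Factor: (u + 3)(u - 5) = 0, so u = -3 or u = 5.
w² = -3 < 0 has no real solution.
w² = 5 gives w = ±√(5) ≈ ±2.2361.

w = -2.2361 or w = 2.2361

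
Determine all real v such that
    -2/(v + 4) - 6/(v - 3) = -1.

Multiply both sides by (v + 4)(v - 3):
-2(v - 3) - 6(v + 4) = -(v + 4)(v - 3).
Expand and collect terms: -v² + 7v + 30 = 0.
Factor or apply the quadratic formula: v = -3 or v = 10.
Neither value makes a denominator zero (v ≠ -4, v ≠ 3), so both are valid.

v = -3 or v = 10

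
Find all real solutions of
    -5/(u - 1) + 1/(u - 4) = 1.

Multiply both sides by (u - 1)(u - 4):
-5(u - 4) + (u - 1) = (u - 1)(u - 4).
Expand and collect terms: u² - u - 15 = 0.
By the quadratic formula, u = (1 ± √61) / 2, so u ≈ 4.4051 or u ≈ -3.4051.
Neither value makes a denominator zero (u ≠ 1, u ≠ 4), so both are valid.

u = -3.4051 or u = 4.4051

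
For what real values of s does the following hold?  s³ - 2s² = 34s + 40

s = -4 or s = -1.3589 or s = 7.3589

Rearrange: s³ - 2s² - 34s - 40 = 0.
Possible rational roots are divisors of -40. Testing s = -4 gives 0, so (s + 4) is a factor.
Divide: s³ - 2s² - 34s - 40 = (s + 4)(s² - 6s - 10).
Apply the quadratic formula to s² - 6s - 10 = 0: s = (6 ± √76)/2, i.e. s ≈ 7.3589 or s ≈ -1.3589.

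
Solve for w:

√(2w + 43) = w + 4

Square both sides: 2w + 43 = (w + 4)².
Expand and rearrange: w² + 6w - 27 = 0.
Solving gives w = 3 or w = -9.
Check each candidate in the original equation:
  w = 3: √(49) = 7, while w + 4 = 7 — valid.
  w = -9: √(25) = 5, while w + 4 = -5 — extraneous.

w = 3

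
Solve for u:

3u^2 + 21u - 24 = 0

Factor: 3(u - 1)(u + 8) = 0.
So u = 1 or u = -8.

u = -8 or u = 1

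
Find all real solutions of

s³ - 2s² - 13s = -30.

Rearrange: s³ - 2s² - 13s + 30 = 0.
Possible rational roots are divisors of 30. Testing s = 3 gives 0, so (s - 3) is a factor.
Divide: s³ - 2s² - 13s + 30 = (s - 3)(s² + s - 10).
Apply the quadratic formula to s² + s - 10 = 0: s = (-1 ± √41)/2, i.e. s ≈ 2.7016 or s ≈ -3.7016.

s = -3.7016 or s = 2.7016 or s = 3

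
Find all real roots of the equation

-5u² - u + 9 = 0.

u = -1.4454 or u = 1.2454

Discriminant: (-1)² − 4·(-5)·9 = 181.
Quadratic formula: u = (1 ± √181) / (-10).
So u = -√(181)/10 - 1/10 ≈ -1.4454 or u = -1/10 + √(181)/10 ≈ 1.2454.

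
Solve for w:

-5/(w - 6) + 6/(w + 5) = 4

Multiply both sides by (w - 6)(w + 5):
-5(w + 5) + 6(w - 6) = 4(w - 6)(w + 5).
Expand and collect terms: 4w² - 5w - 59 = 0.
By the quadratic formula, w = (5 ± √969) / 8, so w ≈ 4.5161 or w ≈ -3.2661.
Neither value makes a denominator zero (w ≠ 6, w ≠ -5), so both are valid.

w = -3.2661 or w = 4.5161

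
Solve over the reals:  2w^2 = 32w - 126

Bring every term to one side: 2w^2 - 32w + 126 = 0.
Factor: 2(w - 7)(w - 9) = 0.
So w = 7 or w = 9.

w = 7 or w = 9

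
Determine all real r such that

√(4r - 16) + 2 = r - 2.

Isolate the radical: √(4r - 16) = r - 4.
Square both sides: 4r - 16 = (r - 4)².
Expand and rearrange: r² - 12r + 32 = 0.
Solving gives r = 8 or r = 4.
Check each candidate in the original equation:
  r = 8: √(16) = 4, while r - 4 = 4 — valid.
  r = 4: √(0) = 0, while r - 4 = 0 — valid.

r = 4 or r = 8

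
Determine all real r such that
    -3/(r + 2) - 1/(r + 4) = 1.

Multiply both sides by (r + 2)(r + 4):
-3(r + 4) - (r + 2) = (r + 2)(r + 4).
Expand and collect terms: r² + 10r + 22 = 0.
By the quadratic formula, r = (-10 ± √12) / 2, so r ≈ -3.2679 or r ≈ -6.7321.
Neither value makes a denominator zero (r ≠ -2, r ≠ -4), so both are valid.

r = -6.7321 or r = -3.2679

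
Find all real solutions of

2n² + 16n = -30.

n = -5 or n = -3

Bring every term to one side: 2n² + 16n + 30 = 0.
Factor: 2(n + 3)(n + 5) = 0.
So n = -3 or n = -5.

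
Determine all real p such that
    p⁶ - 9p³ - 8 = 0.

p = -0.9341 or p = 2.1411

Let u = p³. The equation becomes u² - 9u - 8 = 0.
By the quadratic formula, u = 9/2 + √(113)/2 or u = 9/2 - √(113)/2.
p³ = 9/2 + √(113)/2 gives p = ∛(9/2 + √(113)/2) ≈ 2.1411.
p³ = 9/2 - √(113)/2 gives p = -∛(-9/2 + √(113)/2) ≈ -0.9341.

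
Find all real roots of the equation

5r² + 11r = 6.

Rearrange to standard form: 5r² + 11r - 6 = 0.
Discriminant: (11)² − 4·5·(-6) = 241.
Quadratic formula: r = (-11 ± √241) / 10.
So r = -11/10 + √(241)/10 ≈ 0.4524 or r = -√(241)/10 - 11/10 ≈ -2.6524.

r = -2.6524 or r = 0.4524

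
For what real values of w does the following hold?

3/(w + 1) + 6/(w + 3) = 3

w = -2 or w = 1

Multiply both sides by (w + 1)(w + 3):
3(w + 3) + 6(w + 1) = 3(w + 1)(w + 3).
Expand and collect terms: 3w^2 + 3w - 6 = 0.
Factor or apply the quadratic formula: w = 1 or w = -2.
Neither value makes a denominator zero (w != -1, w != -3), so both are valid.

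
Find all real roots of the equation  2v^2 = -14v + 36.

Bring every term to one side: 2v^2 + 14v - 36 = 0.
Factor: 2(v - 2)(v + 9) = 0.
So v = 2 or v = -9.

v = -9 or v = 2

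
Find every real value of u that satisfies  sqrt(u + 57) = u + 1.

u = 7

Square both sides: u + 57 = (u + 1)^2.
Expand and rearrange: u^2 + u - 56 = 0.
Solving gives u = 7 or u = -8.
Check each candidate in the original equation:
  u = 7: sqrt(64) = 8, while u + 1 = 8 — valid.
  u = -8: sqrt(49) = 7, while u + 1 = -7 — extraneous.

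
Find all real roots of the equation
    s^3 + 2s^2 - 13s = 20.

Rearrange: s^3 + 2s^2 - 13s - 20 = 0.
Possible rational roots are divisors of -20. Testing s = -4 gives 0, so (s + 4) is a factor.
Divide: s^3 + 2s^2 - 13s - 20 = (s + 4)(s^2 - 2s - 5).
Apply the quadratic formula to s^2 - 2s - 5 = 0: s = (2 +/- sqrt(24))/2, i.e. s ~= 3.4495 or s ~= -1.4495.

s = -4 or s = -1.4495 or s = 3.4495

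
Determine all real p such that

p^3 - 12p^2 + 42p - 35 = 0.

Possible rational roots are divisors of -35. Testing p = 5 gives 0, so (p - 5) is a factor.
Divide: p^3 - 12p^2 + 42p - 35 = (p - 5)(p^2 - 7p + 7).
Apply the quadratic formula to p^2 - 7p + 7 = 0: p = (7 +/- sqrt(21))/2, i.e. p ~= 5.7913 or p ~= 1.2087.

p = 1.2087 or p = 5 or p = 5.7913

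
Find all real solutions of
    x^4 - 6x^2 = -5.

Let u = x^2. The equation becomes u^2 - 6u + 5 = 0.
Factor: (u - 5)(u - 1) = 0, so u = 5 or u = 1.
x^2 = 5 gives x = +/-sqrt(5) ~= +/-2.2361.
x^2 = 1 gives x = +/-1.

x = -2.2361 or x = -1 or x = 1 or x = 2.2361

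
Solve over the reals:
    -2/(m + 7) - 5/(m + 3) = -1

Multiply both sides by (m + 7)(m + 3):
-2(m + 3) - 5(m + 7) = -(m + 7)(m + 3).
Expand and collect terms: -m^2 - 3m + 20 = 0.
By the quadratic formula, m = (3 +/- sqrt(89)) / -2, so m ~= -6.217 or m ~= 3.217.
Neither value makes a denominator zero (m != -7, m != -3), so both are valid.

m = -6.217 or m = 3.217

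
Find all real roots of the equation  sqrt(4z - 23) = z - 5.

Square both sides: 4z - 23 = (z - 5)^2.
Expand and rearrange: z^2 - 14z + 48 = 0.
Solving gives z = 8 or z = 6.
Check each candidate in the original equation:
  z = 8: sqrt(9) = 3, while z - 5 = 3 — valid.
  z = 6: sqrt(1) = 1, while z - 5 = 1 — valid.

z = 6 or z = 8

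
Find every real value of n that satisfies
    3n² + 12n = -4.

n = -3.633 or n = -0.367

Rearrange to standard form: 3n² + 12n + 4 = 0.
Discriminant: (12)² − 4·3·4 = 96.
Quadratic formula: n = (-12 ± √96) / 6.
So n = -2 + 2·√(6)/3 ≈ -0.367 or n = -2 - 2·√(6)/3 ≈ -3.633.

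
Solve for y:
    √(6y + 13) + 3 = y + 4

Isolate the radical: √(6y + 13) = y + 1.
Square both sides: 6y + 13 = (y + 1)².
Expand and rearrange: y² - 4y - 12 = 0.
Solving gives y = 6 or y = -2.
Check each candidate in the original equation:
  y = 6: √(49) = 7, while y + 1 = 7 — valid.
  y = -2: √(1) = 1, while y + 1 = -1 — extraneous.

y = 6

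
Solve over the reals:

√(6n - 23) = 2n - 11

n = 8

Square both sides: 6n - 23 = (2n - 11)².
Expand and rearrange: 4n² - 50n + 144 = 0.
Solving gives n = 8 or n = 4.5.
Check each candidate in the original equation:
  n = 8: √(25) = 5, while 2n - 11 = 5 — valid.
  n = 4.5: √(4) = 2, while 2n - 11 = -2 — extraneous.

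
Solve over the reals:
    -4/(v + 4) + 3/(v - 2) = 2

v = -5.673 or v = 3.173

Multiply both sides by (v + 4)(v - 2):
-4(v - 2) + 3(v + 4) = 2(v + 4)(v - 2).
Expand and collect terms: 2v^2 + 5v - 36 = 0.
By the quadratic formula, v = (-5 +/- sqrt(313)) / 4, so v ~= 3.173 or v ~= -5.673.
Neither value makes a denominator zero (v != -4, v != 2), so both are valid.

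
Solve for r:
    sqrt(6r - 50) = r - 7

Square both sides: 6r - 50 = (r - 7)^2.
Expand and rearrange: r^2 - 20r + 99 = 0.
Solving gives r = 11 or r = 9.
Check each candidate in the original equation:
  r = 11: sqrt(16) = 4, while r - 7 = 4 — valid.
  r = 9: sqrt(4) = 2, while r - 7 = 2 — valid.

r = 9 or r = 11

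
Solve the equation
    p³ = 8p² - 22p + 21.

p = 3

Rearrange: p³ - 8p² + 22p - 21 = 0.
Possible rational roots are divisors of -21. Testing p = 3 gives 0, so (p - 3) is a factor.
Divide: p³ - 8p² + 22p - 21 = (p - 3)(p² - 5p + 7).
The quadratic p² - 5p + 7 has discriminant -3 < 0, so no further real roots.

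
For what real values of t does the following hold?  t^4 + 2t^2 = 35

Let u = t^2. The equation becomes u^2 + 2u - 35 = 0.
Factor: (u - 5)(u + 7) = 0, so u = 5 or u = -7.
t^2 = 5 gives t = +/-sqrt(5) ~= +/-2.2361.
t^2 = -7 < 0 has no real solution.

t = -2.2361 or t = 2.2361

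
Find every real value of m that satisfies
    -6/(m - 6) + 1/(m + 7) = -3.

Multiply both sides by (m - 6)(m + 7):
-6(m + 7) + (m - 6) = -3(m - 6)(m + 7).
Expand and collect terms: -3m² + 2m + 174 = 0.
By the quadratic formula, m = (-2 ± √2092) / -6, so m ≈ -7.2897 or m ≈ 7.9564.
Neither value makes a denominator zero (m ≠ 6, m ≠ -7), so both are valid.

m = -7.2897 or m = 7.9564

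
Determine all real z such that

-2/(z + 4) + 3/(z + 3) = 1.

z = -4.7321 or z = -1.2679

Multiply both sides by (z + 4)(z + 3):
-2(z + 3) + 3(z + 4) = (z + 4)(z + 3).
Expand and collect terms: z² + 6z + 6 = 0.
By the quadratic formula, z = (-6 ± √12) / 2, so z ≈ -1.2679 or z ≈ -4.7321.
Neither value makes a denominator zero (z ≠ -4, z ≠ -3), so both are valid.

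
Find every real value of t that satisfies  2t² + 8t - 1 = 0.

Discriminant: (8)² − 4·2·(-1) = 72.
Quadratic formula: t = (-8 ± √72) / 4.
So t = -2 + 3·√(2)/2 ≈ 0.1213 or t = -3·√(2)/2 - 2 ≈ -4.1213.

t = -4.1213 or t = 0.1213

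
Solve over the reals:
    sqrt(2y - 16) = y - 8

y = 8 or y = 10

Square both sides: 2y - 16 = (y - 8)^2.
Expand and rearrange: y^2 - 18y + 80 = 0.
Solving gives y = 10 or y = 8.
Check each candidate in the original equation:
  y = 10: sqrt(4) = 2, while y - 8 = 2 — valid.
  y = 8: sqrt(0) = 0, while y - 8 = 0 — valid.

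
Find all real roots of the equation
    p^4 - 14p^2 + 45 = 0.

Let u = p^2. The equation becomes u^2 - 14u + 45 = 0.
Factor: (u - 9)(u - 5) = 0, so u = 9 or u = 5.
p^2 = 9 gives p = +/-3.
p^2 = 5 gives p = +/-sqrt(5) ~= +/-2.2361.

p = -3 or p = -2.2361 or p = 2.2361 or p = 3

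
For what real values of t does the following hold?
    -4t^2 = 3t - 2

Rearrange to standard form: -4t^2 - 3t + 2 = 0.
Discriminant: (-3)^2 - 4*(-4)*2 = 41.
Quadratic formula: t = (3 +/- sqrt(41)) / (-8).
So t = -sqrt(41)/8 - 3/8 ~= -1.1754 or t = -3/8 + sqrt(41)/8 ~= 0.4254.

t = -1.1754 or t = 0.4254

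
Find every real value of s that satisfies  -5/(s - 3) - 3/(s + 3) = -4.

Multiply both sides by (s - 3)(s + 3):
-5(s + 3) - 3(s - 3) = -4(s - 3)(s + 3).
Expand and collect terms: -4s^2 + 8s + 42 = 0.
By the quadratic formula, s = (-8 +/- sqrt(736)) / -8, so s ~= -2.3912 or s ~= 4.3912.
Neither value makes a denominator zero (s != 3, s != -3), so both are valid.

s = -2.3912 or s = 4.3912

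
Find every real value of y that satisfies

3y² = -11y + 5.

Rearrange to standard form: 3y² + 11y - 5 = 0.
Discriminant: (11)² − 4·3·(-5) = 181.
Quadratic formula: y = (-11 ± √181) / 6.
So y = -11/6 + √(181)/6 ≈ 0.4089 or y = -√(181)/6 - 11/6 ≈ -4.0756.

y = -4.0756 or y = 0.4089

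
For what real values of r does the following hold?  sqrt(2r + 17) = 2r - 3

r = 4

Square both sides: 2r + 17 = (2r - 3)^2.
Expand and rearrange: 4r^2 - 14r - 8 = 0.
Solving gives r = 4 or r = -0.5.
Check each candidate in the original equation:
  r = 4: sqrt(25) = 5, while 2r - 3 = 5 — valid.
  r = -0.5: sqrt(16) = 4, while 2r - 3 = -4 — extraneous.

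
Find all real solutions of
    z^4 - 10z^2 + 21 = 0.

Let u = z^2. The equation becomes u^2 - 10u + 21 = 0.
Factor: (u - 7)(u - 3) = 0, so u = 7 or u = 3.
z^2 = 7 gives z = +/-sqrt(7) ~= +/-2.6458.
z^2 = 3 gives z = +/-sqrt(3) ~= +/-1.7321.

z = -2.6458 or z = -1.7321 or z = 1.7321 or z = 2.6458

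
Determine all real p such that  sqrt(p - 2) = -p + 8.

p = 6

Square both sides: p - 2 = (-p + 8)^2.
Expand and rearrange: p^2 - 17p + 66 = 0.
Solving gives p = 11 or p = 6.
Check each candidate in the original equation:
  p = 11: sqrt(9) = 3, while -p + 8 = -3 — extraneous.
  p = 6: sqrt(4) = 2, while -p + 8 = 2 — valid.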